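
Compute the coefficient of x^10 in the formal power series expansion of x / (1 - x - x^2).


Let f(x) = sum_{k>=0} a_k x^k. Multiplying f(x) * (1 - x - x^2) = x and matching coefficients gives a_0 = 0, a_1 = 1, and a_k = a_{k-1} + a_{k-2} for k >= 2. These are the Fibonacci numbers F_k.
Iterating from F_0 = 0, F_1 = 1:
F_0=0, F_1=1, F_2=1, F_3=2, F_4=3, F_5=5, F_6=8, F_7=13, F_8=21, F_9=34, ...
F_10 = 55.

55


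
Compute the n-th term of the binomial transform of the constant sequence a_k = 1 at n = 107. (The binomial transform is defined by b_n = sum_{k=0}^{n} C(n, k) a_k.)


With a_k = 1 for all k, b_n = sum_{k=0}^{n} C(n, k) = 2^n by the binomial theorem.
For n = 107: 2^107 = 162259276829213363391578010288128.

162259276829213363391578010288128


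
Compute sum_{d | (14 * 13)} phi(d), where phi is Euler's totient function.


First, 14 * 13 = 182. One classical identity is sum_{d | n} phi(d) = n (each k in [1, n] has a unique gcd with n, and among the k's with gcd(k, n) = n/d there are phi(d) of them). So the sum equals 182. We also verify directly:
Divisors of 182: 1, 2, 7, 13, 14, 26, 91, 182.
phi values: 1, 1, 6, 12, 6, 12, 72, 72.
Sum = 182.

182


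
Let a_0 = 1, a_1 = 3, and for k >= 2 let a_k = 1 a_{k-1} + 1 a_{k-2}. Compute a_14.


Iterating the recurrence forward:
a_0 = 1
a_1 = 3
a_2 = 1*3 + 1*1 = 4
a_3 = 1*4 + 1*3 = 7
a_4 = 1*7 + 1*4 = 11
a_5 = 1*11 + 1*7 = 18
a_6 = 1*18 + 1*11 = 29
a_7 = 1*29 + 1*18 = 47
a_8 = 1*47 + 1*29 = 76
a_9 = 1*76 + 1*47 = 123
a_10 = 1*123 + 1*76 = 199
a_11 = 1*199 + 1*123 = 322
a_12 = 1*322 + 1*199 = 521
a_13 = 1*521 + 1*322 = 843
a_14 = 1*843 + 1*521 = 1364
So a_14 = 1364.

1364


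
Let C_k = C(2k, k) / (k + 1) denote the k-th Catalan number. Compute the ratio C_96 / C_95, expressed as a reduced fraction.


Using C_k = (2k)! / (k! (k+1)!), the ratio C_{k+1}/C_k simplifies to
C_{k+1}/C_k = [(2k+2)! / ((k+1)! (k+2)!)] * [k! (k+1)! / (2k)!]
 = (2k+2)(2k+1) / ((k+1)(k+2)) = 2(2k+1) / (k+2).
For k = 95: 2(2*95 + 1) / (95 + 2) = 382/97 = 382/97.

382/97


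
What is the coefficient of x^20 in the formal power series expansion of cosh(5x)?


The Maclaurin series is cosh(t) = sum_{m>=0} t^(2m) / (2m)!, so substituting t = 5x, only even powers of x are nonzero, with coefficient of x^(2m) equal to 5^(2m) / (2m)!.
For x^20 the coefficient is 5^20/20! = 95367431640625/2432902008176640000 = 152587890625/3892643213082624.

152587890625/3892643213082624


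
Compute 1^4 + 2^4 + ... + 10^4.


This power sum has a closed form given by Faulhaber's formula
sum_{k=1}^{m} k^p = (1 / (p + 1)) * sum_{j=0}^{p} C(p + 1, j) B_j m^(p + 1 - j),
but for small m direct computation is fastest:
1 + 16 + 81 + 256 + 625 + 1296 + 2401 + 4096 + 6561 + 10000 = 25333.

25333


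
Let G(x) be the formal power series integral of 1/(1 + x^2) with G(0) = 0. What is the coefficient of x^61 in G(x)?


1/(1 + x^2) = sum_{j>=0} (-1)^j x^(2j). Integrating termwise with G(0) = 0:
G(x) = sum_{j>=0} (-1)^j x^(2j+1) / (2j+1) = arctan(x).
Only odd powers are nonzero. For x^61 write 61 = 2*30 + 1, giving
(-1)^30 / 61 = 1/61 = 1/61.

1/61


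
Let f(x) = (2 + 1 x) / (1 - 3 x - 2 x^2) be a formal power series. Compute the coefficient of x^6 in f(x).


Write f(x) = sum_{k>=0} a_k x^k. Multiplying both sides by 1 - 3 x - 2 x^2 gives
(1 - 3 x - 2 x^2) sum_{k>=0} a_k x^k = 2 + 1 x.
Matching coefficients:
 x^0: a_0 = 2
 x^1: a_1 - 3 a_0 = 1  =>  a_1 = 3*2 + 1 = 7
 x^k (k >= 2): a_k = 3 a_{k-1} + 2 a_{k-2}.
Iterating: a_2 = 25, a_3 = 89, a_4 = 317, a_5 = 1129, a_6 = 4021.
So the coefficient of x^6 is 4021.

4021


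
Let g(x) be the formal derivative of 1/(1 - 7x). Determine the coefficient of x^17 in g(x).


Differentiate termwise: d/dx sum_{k>=0} 7^k x^k = sum_{k>=1} k 7^k x^(k-1) = sum_{j>=0} (j+1) 7^(j+1) x^j.
Equivalently, d/dx [1/(1 - 7x)] = 7/(1 - 7x)^2.
For j = 17: 18 * 7^18 = 18 * 1628413597910449 = 29311444762388082.

29311444762388082


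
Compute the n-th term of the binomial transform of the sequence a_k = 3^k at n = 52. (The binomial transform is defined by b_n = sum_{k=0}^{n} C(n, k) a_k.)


With a_k = 3^k, b_n = sum_{k=0}^{n} C(n, k) 3^k = (1 + 3)^n by the binomial theorem.
For n = 52: (1 + 3)^52 = 4^52 = 20282409603651670423947251286016.

20282409603651670423947251286016


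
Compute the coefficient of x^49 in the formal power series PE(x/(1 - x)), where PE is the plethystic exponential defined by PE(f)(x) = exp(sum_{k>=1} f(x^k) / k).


For f(x) = x/(1 - x) we have
sum_{k>=1} f(x^k) / k = sum_{k>=1} (1/k) * x^k / (1 - x^k) = sum_{k, m >= 1} x^(k m) / k,
which after exponentiating simplifies to
PE(x/(1 - x)) = prod_{k>=1} 1 / (1 - x^k).
This is the generating function for the partition function p(n), so the coefficient of x^49 is p(49).
Computing p(49) by dynamic programming over parts 1, 2, ..., 49: p(49) = 173525.

173525


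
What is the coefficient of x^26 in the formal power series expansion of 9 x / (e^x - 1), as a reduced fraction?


The exponential generating function for Bernoulli numbers is
x / (e^x - 1) = sum_{k>=0} B_k x^k / k!.
So the coefficient of x^26 in 9 x / (e^x - 1) is 9 B_26 / 26!.
Computing: B_26 = 8553103/6, 26! = 403291461126605635584000000, giving
9 * 8553103/6 / 403291461126605635584000000 = 657931/20681613391107981312000000.

657931/20681613391107981312000000


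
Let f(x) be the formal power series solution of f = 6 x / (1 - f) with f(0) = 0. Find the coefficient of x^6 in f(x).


Apply Lagrange inversion: f = 6 x * phi(f) with phi(t) = 1/(1 - t), so
[x^n] f = 6^n * (1/n) [t^(n-1)] phi(t)^n = 6^n * (1/n) [t^(n-1)] (1 - t)^(-n) = 6^n * (1/n) C(2n - 2, n - 1) = 6^n * C_{n-1}.
For n = 6: C_5 = C(10, 5) / 6 = 252/6 = 42.
With the 6^6 = 46656 factor, the coefficient is 46656 * 42 = 1959552.

1959552


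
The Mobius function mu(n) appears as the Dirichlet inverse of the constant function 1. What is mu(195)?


195 = 3 * 5 * 13 (all distinct primes).
mu(195) = (-1)^3 = -1

-1


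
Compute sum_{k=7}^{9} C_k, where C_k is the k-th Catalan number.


C_7 through C_9: 429, 1430, 4862
Sum = 429 + 1430 + 4862
= 6721

6721


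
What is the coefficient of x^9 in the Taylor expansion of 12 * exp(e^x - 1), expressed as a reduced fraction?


exp(e^x - 1) = sum_{k>=0} Bell_k x^k / k!, where Bell_k is the k-th Bell number.
So the coefficient of x^9 is 12 * Bell_9 / 9!.
Computing: Bell_9 = 21147 and 9! = 362880, giving
12 * 21147/362880 = 1007/1440.

1007/1440


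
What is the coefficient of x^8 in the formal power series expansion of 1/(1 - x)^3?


The expansion 1/(1 - x)^r = sum_{k>=0} C(k + r - 1, r - 1) x^k follows from the multiset / negative-binomial theorem (or from repeated differentiation of the geometric series).
For r = 3 and k = 8:
C(10, 2) = 3628800 / (2 * 40320) = 45.

45


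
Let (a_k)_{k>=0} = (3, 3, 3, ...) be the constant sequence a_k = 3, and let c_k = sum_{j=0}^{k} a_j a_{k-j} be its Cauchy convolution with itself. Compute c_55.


Since a_j = 3 for all j >= 0, the convolution sum becomes
c_k = sum_{j=0}^{k} 3 * 3 = 9 * (k + 1).
Equivalently, the generating function of (a_k) is 3/(1 - x) and its square is 9/(1 - x)^2 = sum_{k>=0} 9(k + 1) x^k.
For k = 55: 9 * 56 = 504.

504


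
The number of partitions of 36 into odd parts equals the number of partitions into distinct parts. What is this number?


Computing partitions of 36 into odd parts (1, 3, 5, ...):
Using the generating function prod_{k>=0} 1/(1-x^(2k+1)),
the count is 668

668


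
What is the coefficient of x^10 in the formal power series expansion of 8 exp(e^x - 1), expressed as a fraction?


exp(e^x - 1) is the exponential generating function for the Bell numbers Bell_k: exp(e^x - 1) = sum_{k>=0} Bell_k x^k / k!.
So the coefficient of x^10 in 8 exp(e^x - 1) is 8 Bell_10 / 10!.
Computing: Bell_10 = 115975 and 10! = 3628800, giving
8 * 115975/3628800 = 4639/18144.

4639/18144


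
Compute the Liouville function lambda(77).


The Liouville function is lambda(k) = (-1)^Omega(k), where Omega(k) counts the prime factors of k with multiplicity.
Factoring: 77 = 7 * 11, so Omega(77) = 2.
lambda(77) = (-1)^2 = 1.

1


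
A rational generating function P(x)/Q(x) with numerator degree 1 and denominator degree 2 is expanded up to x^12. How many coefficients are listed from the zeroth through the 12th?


Expanding up to x^12 gives the coefficients for x^0, x^1, ..., x^12.
That is 12 + 1 = 13 coefficients in total.

13


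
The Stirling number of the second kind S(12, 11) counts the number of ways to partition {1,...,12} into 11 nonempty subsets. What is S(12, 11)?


Using the explicit formula S(n,k) = (1/k!) sum_{j=0}^{k} (-1)^(k-j) C(k,j) j^n:
S(12, 11) = 66
Equivalently, S(n,k) is n! times the coefficient of x^n in the EGF (e^x - 1)^k / k!.

66


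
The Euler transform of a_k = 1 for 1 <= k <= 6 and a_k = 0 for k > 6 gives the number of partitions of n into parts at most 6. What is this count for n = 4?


Partitions of 4 into parts at most 6:
Using generating function (1-x)^(-1)(1-x^2)^(-1)...(1-x^6)^(-1),
the coefficient of x^4 = 5

5


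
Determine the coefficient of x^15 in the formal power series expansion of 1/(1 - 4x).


The geometric series identity gives 1/(1 - c x) = sum_{k>=0} c^k x^k, so the coefficient of x^k is c^k.
Here c = 4 and k = 15.
Computing: 4^15 = 1073741824

1073741824


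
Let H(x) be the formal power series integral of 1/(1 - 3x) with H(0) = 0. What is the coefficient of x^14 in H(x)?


1/(1 - 3x) = sum_{k>=0} 3^k x^k. Integrating termwise with H(0) = 0:
H(x) = sum_{k>=0} 3^k x^(k+1) / (k+1) = sum_{m>=1} 3^(m-1) x^m / m.
For m = 14: 3^13/14 = 1594323/14 = 1594323/14.

1594323/14


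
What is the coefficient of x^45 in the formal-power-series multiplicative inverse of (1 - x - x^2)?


Let the inverse be f(x) = sum_{k>=0} a_k x^k. From f(x) * (1 - x - x^2) = 1 and matching coefficients:
 x^0: a_0 = 1.
 x^1: a_1 - a_0 = 0, so a_1 = 1.
 x^k (k >= 2): a_k - a_{k-1} - a_{k-2} = 0, i.e. a_k = a_{k-1} + a_{k-2}.
This is the Fibonacci-type recurrence shifted so that a_0 = a_1 = 1.
Iterating: a_0=1, a_1=1, a_2=2, a_3=3, a_4=5, a_5=8, a_6=13, a_7=21, a_8=34, a_9=55, ...
a_45 = 1836311903.

1836311903


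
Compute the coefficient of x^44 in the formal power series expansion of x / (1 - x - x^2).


Let f(x) = sum_{k>=0} a_k x^k. Multiplying f(x) * (1 - x - x^2) = x and matching coefficients gives a_0 = 0, a_1 = 1, and a_k = a_{k-1} + a_{k-2} for k >= 2. These are the Fibonacci numbers F_k.
Iterating from F_0 = 0, F_1 = 1:
F_0=0, F_1=1, F_2=1, F_3=2, F_4=3, F_5=5, F_6=8, F_7=13, F_8=21, F_9=34, ...
F_44 = 701408733.

701408733


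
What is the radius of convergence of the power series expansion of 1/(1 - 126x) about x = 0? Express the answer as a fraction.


Expanding 1/(1 - 126x) = sum_{k>=0} 126^k x^k, the series converges when |126x| < 1, i.e., |x| < 1/126.
So the radius of convergence is 1/126 = 1/126.

1/126


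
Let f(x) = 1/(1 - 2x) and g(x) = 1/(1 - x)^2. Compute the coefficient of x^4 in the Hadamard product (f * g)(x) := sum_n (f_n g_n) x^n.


f has coefficients f_k = 2^k. For g = 1/(1 - x)^2 the coefficient is g_k = C(k + 1, 1) = k + 1. The Hadamard coefficient is (f * g)_k = 2^k * (k + 1).
For k = 4: 2^4 * 5 = 16 * 5 = 80.

80


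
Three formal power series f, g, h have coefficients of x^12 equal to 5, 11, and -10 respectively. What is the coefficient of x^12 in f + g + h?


Series addition is componentwise:
5 + 11 + -10
= 6

6


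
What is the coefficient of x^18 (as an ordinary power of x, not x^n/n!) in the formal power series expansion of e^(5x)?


The exponential series is e^y = sum_{k>=0} y^k / k!. Substituting y = 5x gives
e^(5x) = sum_{k>=0} 5^k x^k / k!.
So the coefficient of x^n is a^n/n! with a = 5, n = 18:
5^18 / 18! = 3814697265625/6402373705728000 = 30517578125/51218989645824

30517578125/51218989645824


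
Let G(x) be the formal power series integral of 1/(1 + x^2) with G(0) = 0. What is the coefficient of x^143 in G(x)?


1/(1 + x^2) = sum_{j>=0} (-1)^j x^(2j). Integrating termwise with G(0) = 0:
G(x) = sum_{j>=0} (-1)^j x^(2j+1) / (2j+1) = arctan(x).
Only odd powers are nonzero. For x^143 write 143 = 2*71 + 1, giving
(-1)^71 / 143 = -1/143 = -1/143.

-1/143


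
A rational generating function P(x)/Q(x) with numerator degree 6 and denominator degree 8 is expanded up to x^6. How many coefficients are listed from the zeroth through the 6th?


Expanding up to x^6 gives the coefficients for x^0, x^1, ..., x^6.
That is 6 + 1 = 7 coefficients in total.

7


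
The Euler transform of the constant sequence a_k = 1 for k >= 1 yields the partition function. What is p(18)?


The Euler transform converts the sequence a_k = 1 into the number of integer partitions.
Using the recurrence or dynamic programming:
p(18) = 385

385


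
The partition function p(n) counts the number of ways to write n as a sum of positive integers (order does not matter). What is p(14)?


Using the generating function prod_{k>=1} 1/(1-x^k), we compute p(14).
By dynamic programming over parts 1 through 14:
p(14) = 135

135


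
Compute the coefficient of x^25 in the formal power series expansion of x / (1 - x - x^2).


Let f(x) = sum_{k>=0} a_k x^k. Multiplying f(x) * (1 - x - x^2) = x and matching coefficients gives a_0 = 0, a_1 = 1, and a_k = a_{k-1} + a_{k-2} for k >= 2. These are the Fibonacci numbers F_k.
Iterating from F_0 = 0, F_1 = 1:
F_0=0, F_1=1, F_2=1, F_3=2, F_4=3, F_5=5, F_6=8, F_7=13, F_8=21, F_9=34, ...
F_25 = 75025.

75025


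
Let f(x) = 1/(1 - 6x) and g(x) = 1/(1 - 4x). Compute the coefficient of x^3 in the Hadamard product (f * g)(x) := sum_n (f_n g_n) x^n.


f has coefficients f_k = 6^k and g has coefficients g_k = 4^k, so the Hadamard product has coefficient (f*g)_k = 6^k * 4^k = 24^k.
For k = 3: 24^3 = 13824.

13824


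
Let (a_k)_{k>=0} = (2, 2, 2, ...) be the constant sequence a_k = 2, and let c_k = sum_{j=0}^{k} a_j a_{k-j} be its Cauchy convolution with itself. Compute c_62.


Since a_j = 2 for all j >= 0, the convolution sum becomes
c_k = sum_{j=0}^{k} 2 * 2 = 4 * (k + 1).
Equivalently, the generating function of (a_k) is 2/(1 - x) and its square is 4/(1 - x)^2 = sum_{k>=0} 4(k + 1) x^k.
For k = 62: 4 * 63 = 252.

252


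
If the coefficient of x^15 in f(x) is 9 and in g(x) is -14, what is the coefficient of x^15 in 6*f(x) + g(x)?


Scalar multiplication scales coefficients: 6 * 9 = 54.
Then add the g coefficient: 54 + -14
= 40

40


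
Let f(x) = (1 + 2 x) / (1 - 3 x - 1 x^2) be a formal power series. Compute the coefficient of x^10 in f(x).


Write f(x) = sum_{k>=0} a_k x^k. Multiplying both sides by 1 - 3 x - 1 x^2 gives
(1 - 3 x - 1 x^2) sum_{k>=0} a_k x^k = 1 + 2 x.
Matching coefficients:
 x^0: a_0 = 1
 x^1: a_1 - 3 a_0 = 2  =>  a_1 = 3*1 + 2 = 5
 x^k (k >= 2): a_k = 3 a_{k-1} + 1 a_{k-2}.
Iterating: a_2 = 16, a_3 = 53, a_4 = 175, a_5 = 578, a_6 = 1909, a_7 = 6305, a_8 = 20824, a_9 = 68777, a_10 = 227155.
So the coefficient of x^10 is 227155.

227155


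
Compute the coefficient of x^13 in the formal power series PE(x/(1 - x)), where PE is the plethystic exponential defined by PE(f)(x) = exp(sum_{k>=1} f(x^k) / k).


For f(x) = x/(1 - x) we have
sum_{k>=1} f(x^k) / k = sum_{k>=1} (1/k) * x^k / (1 - x^k) = sum_{k, m >= 1} x^(k m) / k,
which after exponentiating simplifies to
PE(x/(1 - x)) = prod_{k>=1} 1 / (1 - x^k).
This is the generating function for the partition function p(n), so the coefficient of x^13 is p(13).
Computing p(13) by dynamic programming over parts 1, 2, ..., 13: p(13) = 101.

101


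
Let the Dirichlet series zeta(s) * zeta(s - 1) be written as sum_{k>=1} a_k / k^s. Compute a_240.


Convolution gives a_k = sum_{d | k} d * 1 = sum_{d | k} d = sigma(k), the sum of positive divisors of k.
For k = 240, the divisors are 1, 2, 3, 4, 5, 6, 8, 10, 12, 15, 16, 20, 24, 30, 40, 48, 60, 80, 120, 240, so
sigma(240) = 1 + 2 + 3 + 4 + 5 + 6 + 8 + 10 + 12 + 15 + 16 + 20 + 24 + 30 + 40 + 48 + 60 + 80 + 120 + 240 = 744.

744


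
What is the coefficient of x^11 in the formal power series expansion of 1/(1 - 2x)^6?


The general identity 1/(1 - c x)^r = sum_{k>=0} c^k C(k + r - 1, r - 1) x^k follows by substituting y = c x into 1/(1 - y)^r = sum_{k>=0} C(k + r - 1, r - 1) y^k.
For c = 2, r = 6, k = 11:
2^11 * C(16, 5) = 2048 * 4368 = 8945664.

8945664


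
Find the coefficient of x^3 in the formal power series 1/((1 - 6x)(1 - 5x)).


By partial fractions or Cauchy convolution:
The coefficient equals sum_{k=0}^{3} 6^k * 5^(3-k).
= 671

671


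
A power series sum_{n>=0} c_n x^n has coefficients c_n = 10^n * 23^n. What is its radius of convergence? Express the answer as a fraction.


By the root test (Cauchy-Hadamard), the radius is R = 1 / limsup_n |c_n|^(1/n).
Here |c_n|^(1/n) = (10^n * 23^n)^(1/n) = 10 * 23 = 230 for all n.
So R = 1/230 = 1/230.

1/230


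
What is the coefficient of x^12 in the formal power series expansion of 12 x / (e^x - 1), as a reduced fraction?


The exponential generating function for Bernoulli numbers is
x / (e^x - 1) = sum_{k>=0} B_k x^k / k!.
So the coefficient of x^12 in 12 x / (e^x - 1) is 12 B_12 / 12!.
Computing: B_12 = -691/2730, 12! = 479001600, giving
12 * -691/2730 / 479001600 = -691/108972864000.

-691/108972864000


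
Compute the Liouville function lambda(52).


The Liouville function is lambda(k) = (-1)^Omega(k), where Omega(k) counts the prime factors of k with multiplicity.
Factoring: 52 = 2 * 2 * 13, so Omega(52) = 3.
lambda(52) = (-1)^3 = -1.

-1


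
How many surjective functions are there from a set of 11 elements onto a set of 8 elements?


By inclusion-exclusion on which target elements are missed, the number of surjections from an n-set onto a k-set is
surj(n, k) = sum_{j=0}^{k} (-1)^j C(k, j) (k - j)^n.
Equivalently surj(n, k) = k! * S(n, k), where S(n, k) is the Stirling number of the second kind.
For n = 11, k = 8:
S(11, 8) = 11880, so
surj = 8! * 11880 = 40320 * 11880 = 479001600.

479001600


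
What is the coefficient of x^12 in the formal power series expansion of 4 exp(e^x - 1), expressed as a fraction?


exp(e^x - 1) is the exponential generating function for the Bell numbers Bell_k: exp(e^x - 1) = sum_{k>=0} Bell_k x^k / k!.
So the coefficient of x^12 in 4 exp(e^x - 1) is 4 Bell_12 / 12!.
Computing: Bell_12 = 4213597 and 12! = 479001600, giving
4 * 4213597/479001600 = 4213597/119750400.

4213597/119750400


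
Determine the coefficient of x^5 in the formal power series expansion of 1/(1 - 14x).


The geometric series identity gives 1/(1 - c x) = sum_{k>=0} c^k x^k, so the coefficient of x^k is c^k.
Here c = 14 and k = 5.
Computing: 14^5 = 537824

537824


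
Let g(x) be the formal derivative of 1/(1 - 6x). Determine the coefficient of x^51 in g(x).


Differentiate termwise: d/dx sum_{k>=0} 6^k x^k = sum_{k>=1} k 6^k x^(k-1) = sum_{j>=0} (j+1) 6^(j+1) x^j.
Equivalently, d/dx [1/(1 - 6x)] = 6/(1 - 6x)^2.
For j = 51: 52 * 6^52 = 52 * 29098125988731506183153025616435306561536 = 1513102551414038321523957332054635941199872.

1513102551414038321523957332054635941199872


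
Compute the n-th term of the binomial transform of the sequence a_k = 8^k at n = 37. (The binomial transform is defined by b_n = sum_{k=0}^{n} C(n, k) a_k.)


With a_k = 8^k, b_n = sum_{k=0}^{n} C(n, k) 8^k = (1 + 8)^n by the binomial theorem.
For n = 37: (1 + 8)^37 = 9^37 = 202755595904452569706561330872953769.

202755595904452569706561330872953769


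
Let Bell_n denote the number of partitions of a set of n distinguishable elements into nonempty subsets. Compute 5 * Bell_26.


Bell_26 can be computed from the Bell triangle or from Dobinski's identity Bell_n = (1/e) * sum_{k>=0} k^n / k!.
Computing Bell_26 = 49631246523618756274.
Then 5 * 49631246523618756274 = 248156232618093781370.

248156232618093781370


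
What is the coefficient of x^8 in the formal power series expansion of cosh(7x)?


The Maclaurin series is cosh(t) = sum_{m>=0} t^(2m) / (2m)!, so substituting t = 7x, only even powers of x are nonzero, with coefficient of x^(2m) equal to 7^(2m) / (2m)!.
For x^8 the coefficient is 7^8/8! = 5764801/40320 = 823543/5760.

823543/5760


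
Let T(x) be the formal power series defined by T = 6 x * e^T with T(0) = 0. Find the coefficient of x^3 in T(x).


Apply the Lagrange inversion formula: if T = 6 x * phi(T) with phi(t) = e^t, then
[x^n] T = 6^n * (1/n) [t^(n-1)] phi(t)^n = 6^n * (1/n) [t^(n-1)] e^(n t) = 6^n * (1/n) * n^(n-1) / (n-1)! = 6^n * n^(n-1) / n!.
When c = 1 this is the Cayley count of rooted labeled trees on n vertices, divided by n!.
For n = 3: 6^3 * 3^2 / 3! = 216 * 9/6 = 324.

324


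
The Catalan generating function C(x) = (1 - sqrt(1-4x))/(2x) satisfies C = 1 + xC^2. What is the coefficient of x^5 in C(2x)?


Substituting x -> 2x scales the n-th coefficient by 2^n, so [x^5] C(2x) = 2^5 * C_5.
C_5 = C(2*5, 5)/(6) = 252/6 = 42.
So 2^5 * 42 = 32 * 42 = 1344.

1344


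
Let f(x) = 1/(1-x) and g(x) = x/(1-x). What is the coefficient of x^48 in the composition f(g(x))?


First simplify the composition: f(g(x)) = 1/(1 - x/(1-x)) = (1-x)/((1-x) - x) = (1-x)/(1-2x).
Now extract the coefficient. Write (1-x)/(1-2x) = 1/(1-2x) - x/(1-2x).
The coefficient of x^n in 1/(1-2x) is 2^n, and in x/(1-2x) is 2^(n-1) (for n >= 1).
So the coefficient of x^48 is 2^48 - 2^47 = 281474976710656 - 140737488355328 = 140737488355328.

140737488355328


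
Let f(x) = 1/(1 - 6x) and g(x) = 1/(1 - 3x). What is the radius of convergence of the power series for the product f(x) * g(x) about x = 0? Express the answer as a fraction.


The radius of 1/(1 - 6x) is 1/6 (nearest singularity at x = 1/6), and the radius of 1/(1 - 3x) is 1/3.
The product f(x)*g(x) = 1/((1 - 6x)(1 - 3x)) has singularities at both 1/6 and 1/3, so its radius of convergence is the distance to the nearest one:
min(1/6, 1/3) = 1/6.

1/6


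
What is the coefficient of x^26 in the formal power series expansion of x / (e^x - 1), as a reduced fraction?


The exponential generating function for Bernoulli numbers is
x / (e^x - 1) = sum_{k>=0} B_k x^k / k!.
So the coefficient of x^26 in x / (e^x - 1) is B_26 / 26!.
Computing: B_26 = 8553103/6, 26! = 403291461126605635584000000, giving
8553103/6 / 403291461126605635584000000 = 657931/186134520519971831808000000.

657931/186134520519971831808000000


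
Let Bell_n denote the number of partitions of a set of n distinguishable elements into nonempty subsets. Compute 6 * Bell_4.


Bell_4 can be computed from the Bell triangle or from Dobinski's identity Bell_n = (1/e) * sum_{k>=0} k^n / k!.
Computing Bell_4 = 15.
Then 6 * 15 = 90.

90


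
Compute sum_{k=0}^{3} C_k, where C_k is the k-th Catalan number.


C_0 through C_3: 1, 1, 2, 5
Sum = 1 + 1 + 2 + 5
= 9

9


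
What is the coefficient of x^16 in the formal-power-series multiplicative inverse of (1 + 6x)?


The inverse is 1/(1 + 6x). Apply the geometric identity 1/(1 - y) = sum_{k>=0} y^k with y = -6x:
1/(1 + 6x) = sum_{k>=0} (-6)^k x^k.
So the coefficient of x^16 is (-6)^16 = 2821109907456.

2821109907456


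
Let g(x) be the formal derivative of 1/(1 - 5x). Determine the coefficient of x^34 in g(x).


Differentiate termwise: d/dx sum_{k>=0} 5^k x^k = sum_{k>=1} k 5^k x^(k-1) = sum_{j>=0} (j+1) 5^(j+1) x^j.
Equivalently, d/dx [1/(1 - 5x)] = 5/(1 - 5x)^2.
For j = 34: 35 * 5^35 = 35 * 2910383045673370361328125 = 101863406598567962646484375.

101863406598567962646484375


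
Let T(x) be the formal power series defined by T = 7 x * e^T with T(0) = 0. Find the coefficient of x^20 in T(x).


Apply the Lagrange inversion formula: if T = 7 x * phi(T) with phi(t) = e^t, then
[x^n] T = 7^n * (1/n) [t^(n-1)] phi(t)^n = 7^n * (1/n) [t^(n-1)] e^(n t) = 7^n * (1/n) * n^(n-1) / (n-1)! = 7^n * n^(n-1) / n!.
When c = 1 this is the Cayley count of rooted labeled trees on n vertices, divided by n!.
For n = 20: 7^20 * 20^19 / 20! = 79792266297612001 * 5242880000000000000000000/2432902008176640000 = 52109235133134368000000000000000/303046029.

52109235133134368000000000000000/303046029


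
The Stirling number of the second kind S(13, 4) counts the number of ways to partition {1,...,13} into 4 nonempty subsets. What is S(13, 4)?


Using the explicit formula S(n,k) = (1/k!) sum_{j=0}^{k} (-1)^(k-j) C(k,j) j^n:
S(13, 4) = 2532530
Equivalently, S(n,k) is n! times the coefficient of x^n in the EGF (e^x - 1)^k / k!.

2532530


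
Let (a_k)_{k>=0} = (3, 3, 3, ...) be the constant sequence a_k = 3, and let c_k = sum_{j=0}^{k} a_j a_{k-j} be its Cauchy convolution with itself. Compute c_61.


Since a_j = 3 for all j >= 0, the convolution sum becomes
c_k = sum_{j=0}^{k} 3 * 3 = 9 * (k + 1).
Equivalently, the generating function of (a_k) is 3/(1 - x) and its square is 9/(1 - x)^2 = sum_{k>=0} 9(k + 1) x^k.
For k = 61: 9 * 62 = 558.

558


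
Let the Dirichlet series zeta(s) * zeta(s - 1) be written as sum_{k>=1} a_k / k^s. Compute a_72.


Convolution gives a_k = sum_{d | k} d * 1 = sum_{d | k} d = sigma(k), the sum of positive divisors of k.
For k = 72, the divisors are 1, 2, 3, 4, 6, 8, 9, 12, 18, 24, 36, 72, so
sigma(72) = 1 + 2 + 3 + 4 + 6 + 8 + 9 + 12 + 18 + 24 + 36 + 72 = 195.

195


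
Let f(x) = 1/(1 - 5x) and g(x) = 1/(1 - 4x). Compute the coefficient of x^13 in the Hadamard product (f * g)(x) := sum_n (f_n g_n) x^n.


f has coefficients f_k = 5^k and g has coefficients g_k = 4^k, so the Hadamard product has coefficient (f*g)_k = 5^k * 4^k = 20^k.
For k = 13: 20^13 = 81920000000000000.

81920000000000000


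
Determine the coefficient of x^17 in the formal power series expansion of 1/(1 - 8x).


The geometric series identity gives 1/(1 - c x) = sum_{k>=0} c^k x^k, so the coefficient of x^k is c^k.
Here c = 8 and k = 17.
Computing: 8^17 = 2251799813685248

2251799813685248


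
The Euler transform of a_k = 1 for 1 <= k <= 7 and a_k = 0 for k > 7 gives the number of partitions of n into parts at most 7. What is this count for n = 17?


Partitions of 17 into parts at most 7:
Using generating function (1-x)^(-1)(1-x^2)^(-1)...(1-x^7)^(-1),
the coefficient of x^17 = 201

201


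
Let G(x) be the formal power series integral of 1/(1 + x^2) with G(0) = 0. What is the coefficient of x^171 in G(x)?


1/(1 + x^2) = sum_{j>=0} (-1)^j x^(2j). Integrating termwise with G(0) = 0:
G(x) = sum_{j>=0} (-1)^j x^(2j+1) / (2j+1) = arctan(x).
Only odd powers are nonzero. For x^171 write 171 = 2*85 + 1, giving
(-1)^85 / 171 = -1/171 = -1/171.

-1/171


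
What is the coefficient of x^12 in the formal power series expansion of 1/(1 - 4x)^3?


The general identity 1/(1 - c x)^r = sum_{k>=0} c^k C(k + r - 1, r - 1) x^k follows by substituting y = c x into 1/(1 - y)^r = sum_{k>=0} C(k + r - 1, r - 1) y^k.
For c = 4, r = 3, k = 12:
4^12 * C(14, 2) = 16777216 * 91 = 1526726656.

1526726656


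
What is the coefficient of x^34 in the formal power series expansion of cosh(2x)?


The Maclaurin series is cosh(t) = sum_{m>=0} t^(2m) / (2m)!, so substituting t = 2x, only even powers of x are nonzero, with coefficient of x^(2m) equal to 2^(2m) / (2m)!.
For x^34 the coefficient is 2^34/34! = 17179869184/295232799039604140847618609643520000000 = 4/68739242628124575327993046875.

4/68739242628124575327993046875


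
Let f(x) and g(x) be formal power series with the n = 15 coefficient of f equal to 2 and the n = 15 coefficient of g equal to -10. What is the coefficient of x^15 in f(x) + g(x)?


Addition of formal power series is termwise.
The coefficient of x^15 in f + g = 2 + -10
= -8

-8


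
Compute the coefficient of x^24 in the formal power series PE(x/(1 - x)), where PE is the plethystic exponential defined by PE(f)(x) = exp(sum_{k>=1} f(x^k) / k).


For f(x) = x/(1 - x) we have
sum_{k>=1} f(x^k) / k = sum_{k>=1} (1/k) * x^k / (1 - x^k) = sum_{k, m >= 1} x^(k m) / k,
which after exponentiating simplifies to
PE(x/(1 - x)) = prod_{k>=1} 1 / (1 - x^k).
This is the generating function for the partition function p(n), so the coefficient of x^24 is p(24).
Computing p(24) by dynamic programming over parts 1, 2, ..., 24: p(24) = 1575.

1575


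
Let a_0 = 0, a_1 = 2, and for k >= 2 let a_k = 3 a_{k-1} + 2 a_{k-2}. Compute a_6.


Iterating the recurrence forward:
a_0 = 0
a_1 = 2
a_2 = 3*2 + 2*0 = 6
a_3 = 3*6 + 2*2 = 22
a_4 = 3*22 + 2*6 = 78
a_5 = 3*78 + 2*22 = 278
a_6 = 3*278 + 2*78 = 990
So a_6 = 990.

990


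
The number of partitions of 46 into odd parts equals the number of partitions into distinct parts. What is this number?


Computing partitions of 46 into odd parts (1, 3, 5, ...):
Using the generating function prod_{k>=0} 1/(1-x^(2k+1)),
the count is 2304

2304


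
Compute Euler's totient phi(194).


phi(n) counts integers in [1, n] coprime to n. Using the multiplicative formula phi(n) = n * prod_{p | n} (1 - 1/p):
194 = 2 * 97, so
phi(194) = 194 * (1 - 1/2) * (1 - 1/97) = 96.

96


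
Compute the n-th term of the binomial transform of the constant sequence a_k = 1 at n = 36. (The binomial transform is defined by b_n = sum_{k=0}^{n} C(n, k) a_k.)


With a_k = 1 for all k, b_n = sum_{k=0}^{n} C(n, k) = 2^n by the binomial theorem.
For n = 36: 2^36 = 68719476736.

68719476736


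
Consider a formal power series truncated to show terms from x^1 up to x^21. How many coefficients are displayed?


From x^1 to x^21 inclusive, the count is 21 - 1 + 1 = 21.

21


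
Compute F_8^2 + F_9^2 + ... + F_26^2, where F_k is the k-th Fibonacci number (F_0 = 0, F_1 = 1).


There is a standard identity sum_{k=0}^{N} F_k^2 = F_N * F_{N+1} (proved inductively from the telescoping relation F_k^2 = F_k F_{k+1} - F_{k-1} F_k). Then
sum_{k=8}^{26} F_k^2 = F_26 F_27 - F_7 F_8.
Computing: F_26 = 121393, F_27 = 196418, F_7 = 13, F_8 = 21.
Sum = 121393 * 196418 - 13 * 21 = 23843770001.

23843770001


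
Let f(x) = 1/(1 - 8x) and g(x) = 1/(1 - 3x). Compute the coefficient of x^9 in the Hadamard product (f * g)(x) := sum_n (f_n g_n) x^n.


f has coefficients f_k = 8^k and g has coefficients g_k = 3^k, so the Hadamard product has coefficient (f*g)_k = 8^k * 3^k = 24^k.
For k = 9: 24^9 = 2641807540224.

2641807540224


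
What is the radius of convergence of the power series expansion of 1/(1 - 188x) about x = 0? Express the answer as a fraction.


Expanding 1/(1 - 188x) = sum_{k>=0} 188^k x^k, the series converges when |188x| < 1, i.e., |x| < 1/188.
So the radius of convergence is 1/188 = 1/188.

1/188


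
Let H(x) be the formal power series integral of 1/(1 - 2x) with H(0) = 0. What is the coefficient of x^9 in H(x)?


1/(1 - 2x) = sum_{k>=0} 2^k x^k. Integrating termwise with H(0) = 0:
H(x) = sum_{k>=0} 2^k x^(k+1) / (k+1) = sum_{m>=1} 2^(m-1) x^m / m.
For m = 9: 2^8/9 = 256/9 = 256/9.

256/9


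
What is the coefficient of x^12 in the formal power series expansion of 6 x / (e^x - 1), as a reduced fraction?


The exponential generating function for Bernoulli numbers is
x / (e^x - 1) = sum_{k>=0} B_k x^k / k!.
So the coefficient of x^12 in 6 x / (e^x - 1) is 6 B_12 / 12!.
Computing: B_12 = -691/2730, 12! = 479001600, giving
6 * -691/2730 / 479001600 = -691/217945728000.

-691/217945728000


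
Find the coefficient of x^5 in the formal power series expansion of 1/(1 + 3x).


Write 1/(1 + c x) = 1/(1 - (-c) x) and apply the geometric-series identity
1/(1 - y) = sum_{k>=0} y^k to get 1/(1 + c x) = sum_{k>=0} (-c)^k x^k.
So the coefficient of x^k is (-c)^k = (-1)^k * c^k.
Here c = 3 and k = 5:
(-3)^5 = -1 * 243 = -243

-243


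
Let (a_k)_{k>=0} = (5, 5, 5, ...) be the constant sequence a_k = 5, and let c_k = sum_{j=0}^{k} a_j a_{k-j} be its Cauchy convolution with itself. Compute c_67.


Since a_j = 5 for all j >= 0, the convolution sum becomes
c_k = sum_{j=0}^{k} 5 * 5 = 25 * (k + 1).
Equivalently, the generating function of (a_k) is 5/(1 - x) and its square is 25/(1 - x)^2 = sum_{k>=0} 25(k + 1) x^k.
For k = 67: 25 * 68 = 1700.

1700


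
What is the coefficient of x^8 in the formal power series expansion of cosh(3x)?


The Maclaurin series is cosh(t) = sum_{m>=0} t^(2m) / (2m)!, so substituting t = 3x, only even powers of x are nonzero, with coefficient of x^(2m) equal to 3^(2m) / (2m)!.
For x^8 the coefficient is 3^8/8! = 6561/40320 = 729/4480.

729/4480


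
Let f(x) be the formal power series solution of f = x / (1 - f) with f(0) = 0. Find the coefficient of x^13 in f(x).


Apply Lagrange inversion: f = x * phi(f) with phi(t) = 1/(1 - t), so
[x^n] f = (1/n) [t^(n-1)] phi(t)^n = (1/n) [t^(n-1)] (1 - t)^(-n) = (1/n) C(2n - 2, n - 1) = C_{n-1}.
For n = 13: C_12 = C(24, 12) / 13 = 2704156/13 = 208012 = 208012.

208012


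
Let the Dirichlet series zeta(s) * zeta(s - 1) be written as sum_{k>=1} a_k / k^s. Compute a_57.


Convolution gives a_k = sum_{d | k} d * 1 = sum_{d | k} d = sigma(k), the sum of positive divisors of k.
For k = 57, the divisors are 1, 3, 19, 57, so
sigma(57) = 1 + 3 + 19 + 57 = 80.

80


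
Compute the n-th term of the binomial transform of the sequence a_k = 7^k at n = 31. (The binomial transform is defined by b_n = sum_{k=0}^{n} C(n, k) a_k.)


With a_k = 7^k, b_n = sum_{k=0}^{n} C(n, k) 7^k = (1 + 7)^n by the binomial theorem.
For n = 31: (1 + 7)^31 = 8^31 = 9903520314283042199192993792.

9903520314283042199192993792


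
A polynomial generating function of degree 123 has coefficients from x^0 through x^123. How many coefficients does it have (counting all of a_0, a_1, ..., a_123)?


A polynomial of degree 123 takes the form a_0 + a_1 x + ... + a_123 x^123.
The number of coefficients is 123 + 1 = 124.

124


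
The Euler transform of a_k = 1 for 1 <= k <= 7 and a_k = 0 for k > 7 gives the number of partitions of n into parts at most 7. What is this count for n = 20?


Partitions of 20 into parts at most 7:
Using generating function (1-x)^(-1)(1-x^2)^(-1)...(1-x^7)^(-1),
the coefficient of x^20 = 364

364


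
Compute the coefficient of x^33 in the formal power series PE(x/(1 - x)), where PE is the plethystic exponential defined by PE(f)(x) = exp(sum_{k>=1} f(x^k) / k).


For f(x) = x/(1 - x) we have
sum_{k>=1} f(x^k) / k = sum_{k>=1} (1/k) * x^k / (1 - x^k) = sum_{k, m >= 1} x^(k m) / k,
which after exponentiating simplifies to
PE(x/(1 - x)) = prod_{k>=1} 1 / (1 - x^k).
This is the generating function for the partition function p(n), so the coefficient of x^33 is p(33).
Computing p(33) by dynamic programming over parts 1, 2, ..., 33: p(33) = 10143.

10143


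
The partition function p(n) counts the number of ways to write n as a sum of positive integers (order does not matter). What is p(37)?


Using the generating function prod_{k>=1} 1/(1-x^k), we compute p(37).
By dynamic programming over parts 1 through 37:
p(37) = 21637

21637


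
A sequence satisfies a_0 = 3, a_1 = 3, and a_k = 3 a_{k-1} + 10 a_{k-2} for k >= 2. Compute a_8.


The characteristic equation is t^2 - 3 t - 10 = 0, with roots r_1 = 5 and r_2 = -2 (so c_1 = r_1 + r_2, c_2 = -r_1 r_2 as required).
One can use the closed form a_n = A r_1^n + B r_2^n, but direct iteration is more reliable:
a_0 = 3, a_1 = 3, a_2 = 39, a_3 = 147, a_4 = 831, a_5 = 3963, a_6 = 20199, a_7 = 100227, a_8 = 502671.
So a_8 = 502671.

502671


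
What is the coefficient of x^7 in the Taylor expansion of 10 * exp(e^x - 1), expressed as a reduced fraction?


exp(e^x - 1) = sum_{k>=0} Bell_k x^k / k!, where Bell_k is the k-th Bell number.
So the coefficient of x^7 is 10 * Bell_7 / 7!.
Computing: Bell_7 = 877 and 7! = 5040, giving
10 * 877/5040 = 877/504.

877/504


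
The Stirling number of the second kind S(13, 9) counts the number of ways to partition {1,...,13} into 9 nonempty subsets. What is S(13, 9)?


Using the explicit formula S(n,k) = (1/k!) sum_{j=0}^{k} (-1)^(k-j) C(k,j) j^n:
S(13, 9) = 359502
Equivalently, S(n,k) is n! times the coefficient of x^n in the EGF (e^x - 1)^k / k!.

359502


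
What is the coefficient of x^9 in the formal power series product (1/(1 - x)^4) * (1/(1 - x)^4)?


Combine the factors: (1/(1 - x)^4) * (1/(1 - x)^4) = 1/(1 - x)^8.
Then use 1/(1 - x)^r = sum_{k>=0} C(k + r - 1, r - 1) x^k with r = 8 and k = 9:
C(16, 7) = 11440.

11440


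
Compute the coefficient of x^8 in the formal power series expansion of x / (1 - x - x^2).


Let f(x) = sum_{k>=0} a_k x^k. Multiplying f(x) * (1 - x - x^2) = x and matching coefficients gives a_0 = 0, a_1 = 1, and a_k = a_{k-1} + a_{k-2} for k >= 2. These are the Fibonacci numbers F_k.
Iterating from F_0 = 0, F_1 = 1:
F_0=0, F_1=1, F_2=1, F_3=2, F_4=3, F_5=5, F_6=8, F_7=13, F_8=21
F_8 = 21.

21


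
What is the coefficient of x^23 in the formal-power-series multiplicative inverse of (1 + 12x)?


The inverse is 1/(1 + 12x). Apply the geometric identity 1/(1 - y) = sum_{k>=0} y^k with y = -12x:
1/(1 + 12x) = sum_{k>=0} (-12)^k x^k.
So the coefficient of x^23 is (-12)^23 = -6624737266949237011120128.

-6624737266949237011120128


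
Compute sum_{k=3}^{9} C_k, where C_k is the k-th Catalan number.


C_3 through C_9: 5, 14, 42, 132, 429, 1430, 4862
Sum = 5 + 14 + 42 + 132 + 429 + 1430 + 4862
= 6914

6914


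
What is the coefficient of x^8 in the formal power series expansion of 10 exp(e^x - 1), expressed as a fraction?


exp(e^x - 1) is the exponential generating function for the Bell numbers Bell_k: exp(e^x - 1) = sum_{k>=0} Bell_k x^k / k!.
So the coefficient of x^8 in 10 exp(e^x - 1) is 10 Bell_8 / 8!.
Computing: Bell_8 = 4140 and 8! = 40320, giving
10 * 4140/40320 = 115/112.

115/112


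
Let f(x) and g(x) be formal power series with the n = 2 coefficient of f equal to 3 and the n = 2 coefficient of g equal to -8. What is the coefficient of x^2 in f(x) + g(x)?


Addition of formal power series is termwise.
The coefficient of x^2 in f + g = 3 + -8
= -5

-5


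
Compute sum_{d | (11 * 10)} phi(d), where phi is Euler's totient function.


First, 11 * 10 = 110. One classical identity is sum_{d | n} phi(d) = n (each k in [1, n] has a unique gcd with n, and among the k's with gcd(k, n) = n/d there are phi(d) of them). So the sum equals 110. We also verify directly:
Divisors of 110: 1, 2, 5, 10, 11, 22, 55, 110.
phi values: 1, 1, 4, 4, 10, 10, 40, 40.
Sum = 110.

110


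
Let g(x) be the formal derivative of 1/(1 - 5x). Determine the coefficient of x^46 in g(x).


Differentiate termwise: d/dx sum_{k>=0} 5^k x^k = sum_{k>=1} k 5^k x^(k-1) = sum_{j>=0} (j+1) 5^(j+1) x^j.
Equivalently, d/dx [1/(1 - 5x)] = 5/(1 - 5x)^2.
For j = 46: 47 * 5^47 = 47 * 710542735760100185871124267578125 = 33395508580724708735942840576171875.

33395508580724708735942840576171875


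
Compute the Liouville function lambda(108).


The Liouville function is lambda(k) = (-1)^Omega(k), where Omega(k) counts the prime factors of k with multiplicity.
Factoring: 108 = 2 * 2 * 3 * 3 * 3, so Omega(108) = 5.
lambda(108) = (-1)^5 = -1.

-1


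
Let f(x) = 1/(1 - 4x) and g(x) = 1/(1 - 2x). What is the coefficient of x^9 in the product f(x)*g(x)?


The coefficient of x^n in f*g is the Cauchy product: sum_{k=0}^{n} a^k * b^(n-k).
With a=4, b=2, n=9:
sum_{k=0}^{9} 4^k * 2^(9-k)
= 523776

523776


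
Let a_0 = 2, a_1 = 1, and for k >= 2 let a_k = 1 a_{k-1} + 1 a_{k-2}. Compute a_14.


Iterating the recurrence forward:
a_0 = 2
a_1 = 1
a_2 = 1*1 + 1*2 = 3
a_3 = 1*3 + 1*1 = 4
a_4 = 1*4 + 1*3 = 7
a_5 = 1*7 + 1*4 = 11
a_6 = 1*11 + 1*7 = 18
a_7 = 1*18 + 1*11 = 29
a_8 = 1*29 + 1*18 = 47
a_9 = 1*47 + 1*29 = 76
a_10 = 1*76 + 1*47 = 123
a_11 = 1*123 + 1*76 = 199
a_12 = 1*199 + 1*123 = 322
a_13 = 1*322 + 1*199 = 521
a_14 = 1*521 + 1*322 = 843
So a_14 = 843.

843


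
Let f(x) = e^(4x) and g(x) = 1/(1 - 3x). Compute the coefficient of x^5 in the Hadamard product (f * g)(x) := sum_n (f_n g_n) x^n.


Expanding: f_k = 4^k/k! (from e^(4x)) and g_k = 3^k (from 1/(1 - 3x)). So the Hadamard coefficient (f * g)_k = 4^k 3^k / k! = (12)^k / k!.
For k = 5: 12^5/5! = 248832/120 = 10368/5.

10368/5


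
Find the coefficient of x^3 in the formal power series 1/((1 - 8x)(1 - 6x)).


By partial fractions or Cauchy convolution:
The coefficient equals sum_{k=0}^{3} 8^k * 6^(3-k).
= 1400

1400
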